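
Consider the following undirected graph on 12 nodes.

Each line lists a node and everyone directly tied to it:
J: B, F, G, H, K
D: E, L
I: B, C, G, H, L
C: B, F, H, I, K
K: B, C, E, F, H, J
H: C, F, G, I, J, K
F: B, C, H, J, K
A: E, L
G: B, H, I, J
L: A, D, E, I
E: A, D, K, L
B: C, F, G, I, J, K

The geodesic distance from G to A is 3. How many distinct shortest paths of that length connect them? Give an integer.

The shortest distance is 3, and the only length-3 path is G–I–L–A. So there is exactly 1 shortest path.

1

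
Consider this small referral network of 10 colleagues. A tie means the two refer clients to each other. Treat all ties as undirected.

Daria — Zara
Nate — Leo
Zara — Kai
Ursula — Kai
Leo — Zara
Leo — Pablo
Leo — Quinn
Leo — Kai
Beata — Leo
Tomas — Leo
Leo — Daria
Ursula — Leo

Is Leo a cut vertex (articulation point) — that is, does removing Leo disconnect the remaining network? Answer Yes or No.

Yes

Removing Leo leaves {Tomas} with no path to {Daria, Kai, Ursula, and Zara}, so the network splits into 6 components. Leo is a cut vertex.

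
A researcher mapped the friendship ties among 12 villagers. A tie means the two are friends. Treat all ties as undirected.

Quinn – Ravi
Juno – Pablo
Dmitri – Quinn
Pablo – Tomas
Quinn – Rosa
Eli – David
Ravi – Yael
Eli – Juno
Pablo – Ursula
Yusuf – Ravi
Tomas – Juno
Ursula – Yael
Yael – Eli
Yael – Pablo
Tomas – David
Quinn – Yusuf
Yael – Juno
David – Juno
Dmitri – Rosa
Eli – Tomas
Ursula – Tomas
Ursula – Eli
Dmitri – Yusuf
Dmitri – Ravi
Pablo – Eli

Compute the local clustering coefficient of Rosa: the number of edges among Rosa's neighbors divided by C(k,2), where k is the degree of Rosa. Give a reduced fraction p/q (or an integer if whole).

Rosa's neighbors: Dmitri and Quinn (k = 2).
Possible neighbor pairs: C(2,2) = 1. Edges among them: Dmitri–Quinn → e = 1.
Clustering(Rosa) = 1/1.

1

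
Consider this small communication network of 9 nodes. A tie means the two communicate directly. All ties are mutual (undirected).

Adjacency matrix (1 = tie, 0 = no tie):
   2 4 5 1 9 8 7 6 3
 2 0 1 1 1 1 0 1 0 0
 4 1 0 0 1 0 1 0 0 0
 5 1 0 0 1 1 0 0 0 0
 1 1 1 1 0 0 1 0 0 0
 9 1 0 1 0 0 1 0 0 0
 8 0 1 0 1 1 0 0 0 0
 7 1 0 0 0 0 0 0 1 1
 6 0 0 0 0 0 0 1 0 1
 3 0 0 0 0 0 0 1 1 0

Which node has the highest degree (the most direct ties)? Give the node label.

Degrees — 1:4, 2:5, 3:2, 4:3, 5:3, 6:2, 7:3, 8:3, 9:3.
The maximum is 5, attained only by 2.

2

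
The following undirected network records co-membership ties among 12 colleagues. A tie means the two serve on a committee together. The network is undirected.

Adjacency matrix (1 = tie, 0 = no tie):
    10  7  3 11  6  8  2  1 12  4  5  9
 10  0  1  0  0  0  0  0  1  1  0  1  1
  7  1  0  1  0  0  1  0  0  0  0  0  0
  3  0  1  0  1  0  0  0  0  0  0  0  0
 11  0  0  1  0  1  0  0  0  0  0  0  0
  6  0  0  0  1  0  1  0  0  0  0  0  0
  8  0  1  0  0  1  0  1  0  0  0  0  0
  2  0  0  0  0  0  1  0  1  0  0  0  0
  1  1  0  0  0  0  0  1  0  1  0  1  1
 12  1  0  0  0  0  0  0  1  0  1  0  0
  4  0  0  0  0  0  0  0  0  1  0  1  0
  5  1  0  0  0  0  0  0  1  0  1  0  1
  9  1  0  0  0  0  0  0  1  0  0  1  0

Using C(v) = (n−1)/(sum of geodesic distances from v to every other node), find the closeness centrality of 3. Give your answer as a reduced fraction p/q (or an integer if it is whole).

11/27

Distances from 3: 1:3, 2:3, 4:4, 5:3, 6:2, 7:1, 8:2, 9:3, 10:2, 11:1, 12:3. Sum = 27.
n = 12, so closeness = 11/27.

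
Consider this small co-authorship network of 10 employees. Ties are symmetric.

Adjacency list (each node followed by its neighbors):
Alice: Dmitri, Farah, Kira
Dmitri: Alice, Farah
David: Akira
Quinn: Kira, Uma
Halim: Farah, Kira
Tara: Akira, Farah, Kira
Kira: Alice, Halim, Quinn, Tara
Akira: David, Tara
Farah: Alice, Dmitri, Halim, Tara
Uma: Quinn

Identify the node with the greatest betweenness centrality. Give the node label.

Unnormalized betweenness of each node: Akira:8, Alice:4, David:0, Dmitri:0, Farah:15/2, Halim:1, Kira:35/2, Quinn:8, Tara:15, Uma:0.
Kira has the largest value, 35/2, making it the main broker — the node through which the most shortest paths run.

Kira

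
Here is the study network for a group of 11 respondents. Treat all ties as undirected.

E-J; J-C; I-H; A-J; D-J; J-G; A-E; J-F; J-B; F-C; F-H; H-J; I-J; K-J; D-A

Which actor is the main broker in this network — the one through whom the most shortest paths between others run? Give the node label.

J

Unnormalized betweenness of each node: A:1/2, B:0, C:0, D:0, E:0, F:1/2, G:0, H:1/2, I:0, J:77/2, K:0.
J has the largest value, 77/2, making it the main broker — the node through which the most shortest paths run.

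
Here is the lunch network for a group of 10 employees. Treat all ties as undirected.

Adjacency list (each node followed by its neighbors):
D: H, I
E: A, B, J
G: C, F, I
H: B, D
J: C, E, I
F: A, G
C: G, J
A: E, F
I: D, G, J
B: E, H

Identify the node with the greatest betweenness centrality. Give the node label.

E

Unnormalized betweenness of each node: A:41/12, B:25/6, C:17/12, D:53/12, E:127/12, F:35/12, G:41/6, H:31/12, I:19/2, J:49/6.
E has the largest value, 127/12, making it the main broker — the node through which the most shortest paths run.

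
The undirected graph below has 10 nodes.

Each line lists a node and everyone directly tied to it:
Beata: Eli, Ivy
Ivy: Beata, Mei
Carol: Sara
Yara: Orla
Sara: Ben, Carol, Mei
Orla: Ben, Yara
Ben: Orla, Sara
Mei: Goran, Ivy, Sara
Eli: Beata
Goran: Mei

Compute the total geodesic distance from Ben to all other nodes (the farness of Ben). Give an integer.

23

Distances from Ben: Beata:4, Carol:2, Eli:5, Goran:3, Ivy:3, Mei:2, Orla:1, Sara:1, Yara:2.
Sum = 4 + 2 + 5 + 3 + 3 + 2 + 1 + 1 + 2 = 23.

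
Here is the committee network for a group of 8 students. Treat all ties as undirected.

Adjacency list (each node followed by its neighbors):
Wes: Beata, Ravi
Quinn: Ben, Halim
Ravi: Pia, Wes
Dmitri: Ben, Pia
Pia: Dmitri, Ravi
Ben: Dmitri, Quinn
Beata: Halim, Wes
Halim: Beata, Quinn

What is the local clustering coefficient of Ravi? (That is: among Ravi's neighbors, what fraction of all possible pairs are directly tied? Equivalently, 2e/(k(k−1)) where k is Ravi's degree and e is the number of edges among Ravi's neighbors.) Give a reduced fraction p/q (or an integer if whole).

0

Ravi's neighbors: Pia and Wes (k = 2).
Possible neighbor pairs: C(2,2) = 1. Edges among them: none → e = 0.
Clustering(Ravi) = 0/1.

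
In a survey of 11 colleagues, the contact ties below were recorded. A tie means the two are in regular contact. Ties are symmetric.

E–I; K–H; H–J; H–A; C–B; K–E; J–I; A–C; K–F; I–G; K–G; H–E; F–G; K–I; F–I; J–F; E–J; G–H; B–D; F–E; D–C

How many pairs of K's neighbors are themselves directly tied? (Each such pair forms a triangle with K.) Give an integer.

K's neighbors: E, F, G, H, and I.
Neighbor pairs that are themselves tied: K–E–F; K–E–H; K–E–I; K–F–G; K–F–I; K–G–H; K–G–I. Each forms one triangle with K, for 7 in total.

7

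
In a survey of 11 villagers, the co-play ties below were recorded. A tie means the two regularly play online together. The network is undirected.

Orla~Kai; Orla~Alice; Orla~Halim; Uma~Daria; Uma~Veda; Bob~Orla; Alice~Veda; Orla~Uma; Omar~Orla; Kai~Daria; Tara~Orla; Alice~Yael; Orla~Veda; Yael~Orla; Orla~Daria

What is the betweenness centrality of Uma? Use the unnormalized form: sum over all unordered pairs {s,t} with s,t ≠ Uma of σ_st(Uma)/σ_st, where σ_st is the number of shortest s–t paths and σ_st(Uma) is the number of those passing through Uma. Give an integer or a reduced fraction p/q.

Pairs whose geodesics pass through Uma — Daria–Veda: 1/2.
All other pairs contribute 0.
Summing the contributions gives betweenness(Uma) = 1/2.

1/2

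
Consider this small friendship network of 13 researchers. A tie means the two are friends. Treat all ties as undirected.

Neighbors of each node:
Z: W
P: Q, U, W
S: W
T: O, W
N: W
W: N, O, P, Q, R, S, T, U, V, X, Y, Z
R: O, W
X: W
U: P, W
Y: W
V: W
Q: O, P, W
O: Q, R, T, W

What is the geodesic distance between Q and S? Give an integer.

One shortest route is Q – W – S, which uses 2 edges, and Q and S are not directly tied, so nothing shorter exists. So d(Q,S) = 2.

2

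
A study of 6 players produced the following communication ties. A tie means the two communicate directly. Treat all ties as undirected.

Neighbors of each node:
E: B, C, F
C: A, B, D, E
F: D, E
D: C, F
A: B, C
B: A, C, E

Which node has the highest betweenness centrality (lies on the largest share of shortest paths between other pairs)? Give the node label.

C

Unnormalized betweenness of each node: A:0, B:5/6, C:11/3, D:5/6, E:13/6, F:1/2.
C has the largest value, 11/3, making it the main broker — the node through which the most shortest paths run.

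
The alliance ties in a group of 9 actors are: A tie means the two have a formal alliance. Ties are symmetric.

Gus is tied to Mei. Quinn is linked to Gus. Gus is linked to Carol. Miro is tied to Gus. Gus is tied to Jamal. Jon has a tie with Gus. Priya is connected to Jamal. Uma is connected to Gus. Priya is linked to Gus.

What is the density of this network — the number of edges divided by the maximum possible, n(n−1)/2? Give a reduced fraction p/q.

There are 9 edges and 9 nodes, so the maximum possible is C(9,2) = 36.
Density = 9/36 = 1/4.

1/4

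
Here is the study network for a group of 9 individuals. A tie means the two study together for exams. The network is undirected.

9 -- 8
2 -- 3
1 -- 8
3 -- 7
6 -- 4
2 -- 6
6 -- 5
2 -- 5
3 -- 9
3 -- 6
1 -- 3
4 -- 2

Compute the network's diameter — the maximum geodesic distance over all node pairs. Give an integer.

Eccentricity of each node (its greatest distance to any other): 1:3, 2:3, 3:2, 4:4, 5:4, 6:3, 7:3, 8:4, 9:3.
The maximum eccentricity is 4, realized for instance by the pair 5–8 via 5 – 2 – 3 – 1 – 8. So the diameter is 4.

4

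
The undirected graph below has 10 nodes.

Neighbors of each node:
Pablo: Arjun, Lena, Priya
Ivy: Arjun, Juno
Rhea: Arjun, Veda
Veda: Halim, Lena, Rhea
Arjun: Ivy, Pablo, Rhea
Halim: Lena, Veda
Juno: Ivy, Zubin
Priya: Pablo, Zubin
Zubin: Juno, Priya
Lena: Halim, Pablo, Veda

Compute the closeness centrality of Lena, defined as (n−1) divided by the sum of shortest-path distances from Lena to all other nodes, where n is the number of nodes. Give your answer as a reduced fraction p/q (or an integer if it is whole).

9/19

Distances from Lena: Arjun:2, Halim:1, Ivy:3, Juno:4, Pablo:1, Priya:2, Rhea:2, Veda:1, Zubin:3. Sum = 19.
n = 10, so closeness = 9/19.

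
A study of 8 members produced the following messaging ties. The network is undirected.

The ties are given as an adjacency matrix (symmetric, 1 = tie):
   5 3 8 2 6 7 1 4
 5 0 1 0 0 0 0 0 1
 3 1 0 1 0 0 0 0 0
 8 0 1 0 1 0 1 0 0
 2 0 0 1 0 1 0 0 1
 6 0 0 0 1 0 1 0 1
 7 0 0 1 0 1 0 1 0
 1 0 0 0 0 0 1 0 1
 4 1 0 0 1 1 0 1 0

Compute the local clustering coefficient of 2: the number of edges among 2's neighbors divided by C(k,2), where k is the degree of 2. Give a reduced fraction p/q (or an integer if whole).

1/3

2's neighbors: 4, 6, and 8 (k = 3).
Possible neighbor pairs: C(3,2) = 3. Edges among them: 4–6 → e = 1.
Clustering(2) = 1/3.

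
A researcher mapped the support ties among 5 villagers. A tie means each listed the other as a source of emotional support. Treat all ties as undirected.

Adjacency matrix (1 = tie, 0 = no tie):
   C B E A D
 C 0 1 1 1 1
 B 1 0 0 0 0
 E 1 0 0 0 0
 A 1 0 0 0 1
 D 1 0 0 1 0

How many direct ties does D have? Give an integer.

2

D is directly tied to A and C. That is 2 neighbors, so the degree of D is 2.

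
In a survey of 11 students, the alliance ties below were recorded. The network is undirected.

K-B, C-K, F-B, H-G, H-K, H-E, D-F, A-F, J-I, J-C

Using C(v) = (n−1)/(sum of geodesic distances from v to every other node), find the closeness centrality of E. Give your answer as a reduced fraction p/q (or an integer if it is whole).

Distances from E: A:5, B:3, C:3, D:5, F:4, G:2, H:1, I:5, J:4, K:2. Sum = 34.
n = 11, so closeness = 10/34 = 5/17.

5/17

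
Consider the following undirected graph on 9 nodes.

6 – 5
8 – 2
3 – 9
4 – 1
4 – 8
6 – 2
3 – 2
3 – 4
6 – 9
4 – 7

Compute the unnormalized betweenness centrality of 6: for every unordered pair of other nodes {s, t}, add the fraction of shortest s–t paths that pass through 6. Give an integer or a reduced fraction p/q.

Pairs whose geodesics pass through 6 — 2–5: 1; 2–9: 1/2; 1–5: 3/3; 3–5: 2/2; 7–5: 3/3; 4–5: 3/3; 5–8: 1; 5–9: 1; 8–9: 1/3.
All other pairs contribute 0.
Summing the contributions gives betweenness(6) = 47/6.

47/6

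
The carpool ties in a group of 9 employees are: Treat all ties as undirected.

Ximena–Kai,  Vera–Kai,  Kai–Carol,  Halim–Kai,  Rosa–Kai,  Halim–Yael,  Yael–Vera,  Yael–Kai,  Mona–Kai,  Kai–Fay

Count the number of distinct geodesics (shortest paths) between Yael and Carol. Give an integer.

1

The shortest distance is 2, and the only length-2 path is Yael–Kai–Carol. So there is exactly 1 shortest path.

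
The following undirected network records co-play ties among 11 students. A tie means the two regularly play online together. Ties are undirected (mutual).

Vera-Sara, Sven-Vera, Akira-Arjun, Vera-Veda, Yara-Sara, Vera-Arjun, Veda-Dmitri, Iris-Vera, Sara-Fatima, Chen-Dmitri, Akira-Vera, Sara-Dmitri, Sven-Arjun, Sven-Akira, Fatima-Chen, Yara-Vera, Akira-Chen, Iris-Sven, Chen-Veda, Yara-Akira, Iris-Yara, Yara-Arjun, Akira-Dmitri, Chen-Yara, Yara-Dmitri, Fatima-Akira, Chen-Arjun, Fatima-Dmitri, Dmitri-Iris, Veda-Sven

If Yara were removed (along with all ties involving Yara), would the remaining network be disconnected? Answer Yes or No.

No

Even without Yara, every remaining node can still reach every other (the residual graph is connected), so Yara is not a cut vertex.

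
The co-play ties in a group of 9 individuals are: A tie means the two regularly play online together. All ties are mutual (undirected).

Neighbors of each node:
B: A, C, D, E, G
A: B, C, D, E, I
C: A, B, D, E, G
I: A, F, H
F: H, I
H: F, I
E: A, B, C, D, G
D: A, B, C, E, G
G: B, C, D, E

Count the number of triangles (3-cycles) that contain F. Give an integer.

F's neighbors: H and I.
Neighbor pairs that are themselves tied: F–H–I. Each forms one triangle with F, for 1 in total.

1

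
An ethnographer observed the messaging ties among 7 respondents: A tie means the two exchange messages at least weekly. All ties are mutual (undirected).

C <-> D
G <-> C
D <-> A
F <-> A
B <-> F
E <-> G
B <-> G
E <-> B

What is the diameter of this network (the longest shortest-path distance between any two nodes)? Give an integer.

3

Eccentricity of each node (its greatest distance to any other): A:3, B:3, C:3, D:3, E:3, F:3, G:3.
The maximum eccentricity is 3, realized for instance by the pair E–A via E – B – F – A. So the diameter is 3.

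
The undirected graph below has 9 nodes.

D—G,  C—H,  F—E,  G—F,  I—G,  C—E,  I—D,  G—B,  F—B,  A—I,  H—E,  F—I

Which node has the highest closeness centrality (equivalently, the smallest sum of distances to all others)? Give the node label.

F

Farness (sum of distances to all others) for each node — A:21, B:17, C:21, D:19, E:15, F:12, G:14, H:21, I:14.
The smallest farness is 12, for F, so F has the highest closeness.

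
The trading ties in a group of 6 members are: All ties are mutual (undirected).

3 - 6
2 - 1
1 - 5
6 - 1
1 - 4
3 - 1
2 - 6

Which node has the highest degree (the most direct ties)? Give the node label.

Degrees — 1:5, 2:2, 3:2, 4:1, 5:1, 6:3.
The maximum is 5, attained only by 1.

1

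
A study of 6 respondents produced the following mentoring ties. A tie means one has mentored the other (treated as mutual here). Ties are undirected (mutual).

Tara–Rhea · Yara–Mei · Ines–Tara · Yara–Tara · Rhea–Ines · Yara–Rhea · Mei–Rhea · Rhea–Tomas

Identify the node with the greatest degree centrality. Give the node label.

Rhea

Degrees — Ines:2, Mei:2, Rhea:5, Tara:3, Tomas:1, Yara:3.
The maximum is 5, attained only by Rhea.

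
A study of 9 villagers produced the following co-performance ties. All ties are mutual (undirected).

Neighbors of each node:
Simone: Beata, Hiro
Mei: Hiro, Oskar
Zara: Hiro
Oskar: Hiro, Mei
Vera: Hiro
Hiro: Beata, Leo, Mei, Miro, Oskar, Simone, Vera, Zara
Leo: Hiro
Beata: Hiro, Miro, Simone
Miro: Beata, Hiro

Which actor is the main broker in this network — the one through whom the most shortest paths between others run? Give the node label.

Hiro

Unnormalized betweenness of each node: Beata:1/2, Hiro:49/2, Leo:0, Mei:0, Miro:0, Oskar:0, Simone:0, Vera:0, Zara:0.
Hiro has the largest value, 49/2, making it the main broker — the node through which the most shortest paths run.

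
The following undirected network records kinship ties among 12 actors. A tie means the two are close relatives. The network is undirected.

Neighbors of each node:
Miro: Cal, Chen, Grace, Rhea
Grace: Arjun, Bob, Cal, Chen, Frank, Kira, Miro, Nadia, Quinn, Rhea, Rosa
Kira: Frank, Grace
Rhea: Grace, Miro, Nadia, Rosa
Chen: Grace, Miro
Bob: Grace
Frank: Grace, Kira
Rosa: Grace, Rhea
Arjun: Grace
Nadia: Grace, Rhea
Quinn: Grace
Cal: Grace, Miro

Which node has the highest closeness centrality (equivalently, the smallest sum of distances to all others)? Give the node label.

Grace

Farness (sum of distances to all others) for each node — Arjun:21, Bob:21, Cal:20, Chen:20, Frank:20, Grace:11, Kira:20, Miro:18, Nadia:20, Quinn:21, Rhea:18, Rosa:20.
The smallest farness is 11, for Grace, so Grace has the highest closeness.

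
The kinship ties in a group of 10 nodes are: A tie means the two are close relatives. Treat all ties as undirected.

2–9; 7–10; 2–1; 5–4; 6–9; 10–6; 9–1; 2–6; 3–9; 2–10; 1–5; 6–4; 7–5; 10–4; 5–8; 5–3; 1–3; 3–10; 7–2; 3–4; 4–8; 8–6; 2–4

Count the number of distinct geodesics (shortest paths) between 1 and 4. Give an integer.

The shortest distance is 2. The length-2 paths are: 1–3–4; 1–2–4; 1–5–4.
That gives 3 distinct shortest paths.

3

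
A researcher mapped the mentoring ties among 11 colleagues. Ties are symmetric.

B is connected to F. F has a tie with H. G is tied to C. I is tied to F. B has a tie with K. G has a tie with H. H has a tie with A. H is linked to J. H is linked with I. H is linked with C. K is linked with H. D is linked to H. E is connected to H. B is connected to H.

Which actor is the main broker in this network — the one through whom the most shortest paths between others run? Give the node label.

Unnormalized betweenness of each node: A:0, B:1/2, C:0, D:0, E:0, F:1/2, G:0, H:40, I:0, J:0, K:0.
H has the largest value, 40, making it the main broker — the node through which the most shortest paths run.

H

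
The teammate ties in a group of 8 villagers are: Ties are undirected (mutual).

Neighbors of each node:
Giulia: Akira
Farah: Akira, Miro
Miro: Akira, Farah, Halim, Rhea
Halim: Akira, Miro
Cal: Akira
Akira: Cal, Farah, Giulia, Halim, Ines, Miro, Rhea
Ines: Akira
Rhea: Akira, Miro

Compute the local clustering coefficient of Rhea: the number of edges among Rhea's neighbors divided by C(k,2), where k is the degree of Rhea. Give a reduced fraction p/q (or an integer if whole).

1

Rhea's neighbors: Akira and Miro (k = 2).
Possible neighbor pairs: C(2,2) = 1. Edges among them: Akira–Miro → e = 1.
Clustering(Rhea) = 1/1.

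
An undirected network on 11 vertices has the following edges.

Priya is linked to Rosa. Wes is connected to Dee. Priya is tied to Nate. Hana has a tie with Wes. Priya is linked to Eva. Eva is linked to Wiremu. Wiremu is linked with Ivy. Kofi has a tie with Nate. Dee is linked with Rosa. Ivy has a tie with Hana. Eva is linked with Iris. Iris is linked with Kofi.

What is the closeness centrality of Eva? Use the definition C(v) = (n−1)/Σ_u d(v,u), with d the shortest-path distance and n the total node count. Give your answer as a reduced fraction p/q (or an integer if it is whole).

Distances from Eva: Dee:3, Hana:3, Iris:1, Ivy:2, Kofi:2, Nate:2, Priya:1, Rosa:2, Wes:4, Wiremu:1. Sum = 21.
n = 11, so closeness = 10/21.

10/21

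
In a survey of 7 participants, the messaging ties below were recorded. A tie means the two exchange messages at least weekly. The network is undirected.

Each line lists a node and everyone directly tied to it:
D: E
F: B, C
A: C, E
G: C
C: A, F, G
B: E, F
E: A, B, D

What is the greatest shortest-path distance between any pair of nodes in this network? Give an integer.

4

Eccentricity of each node (its greatest distance to any other): A:2, B:3, C:3, D:4, E:3, F:3, G:4.
The maximum eccentricity is 4, realized for instance by the pair G–D via G – C – A – E – D. So the diameter is 4.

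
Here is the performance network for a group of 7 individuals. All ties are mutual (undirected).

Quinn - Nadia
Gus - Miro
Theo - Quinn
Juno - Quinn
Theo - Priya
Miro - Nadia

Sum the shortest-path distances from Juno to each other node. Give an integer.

Distances from Juno: Gus:4, Miro:3, Nadia:2, Priya:3, Quinn:1, Theo:2.
Sum = 4 + 3 + 2 + 3 + 1 + 2 = 15.

15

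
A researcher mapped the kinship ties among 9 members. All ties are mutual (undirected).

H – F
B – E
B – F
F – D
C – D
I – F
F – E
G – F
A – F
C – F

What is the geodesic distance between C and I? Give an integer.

2

One shortest route is C – F – I, which uses 2 edges, and C and I are not directly tied, so nothing shorter exists. So d(C,I) = 2.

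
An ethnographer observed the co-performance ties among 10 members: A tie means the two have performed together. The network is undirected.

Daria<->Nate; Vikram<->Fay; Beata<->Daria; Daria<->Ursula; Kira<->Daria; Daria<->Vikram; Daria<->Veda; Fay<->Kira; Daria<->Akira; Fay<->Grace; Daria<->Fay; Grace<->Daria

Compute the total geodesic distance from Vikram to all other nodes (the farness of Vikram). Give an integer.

Distances from Vikram: Akira:2, Beata:2, Daria:1, Fay:1, Grace:2, Kira:2, Nate:2, Ursula:2, Veda:2.
Sum = 2 + 2 + 1 + 1 + 2 + 2 + 2 + 2 + 2 = 16.

16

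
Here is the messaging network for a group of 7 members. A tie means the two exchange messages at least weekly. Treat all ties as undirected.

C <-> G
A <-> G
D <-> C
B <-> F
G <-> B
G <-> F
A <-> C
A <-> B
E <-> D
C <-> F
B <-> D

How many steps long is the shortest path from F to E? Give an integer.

3

One shortest route is F – C – D – E, which uses 3 edges, and at distance 2 from F we only reach {A, D}, which does not include E. So d(F,E) = 3.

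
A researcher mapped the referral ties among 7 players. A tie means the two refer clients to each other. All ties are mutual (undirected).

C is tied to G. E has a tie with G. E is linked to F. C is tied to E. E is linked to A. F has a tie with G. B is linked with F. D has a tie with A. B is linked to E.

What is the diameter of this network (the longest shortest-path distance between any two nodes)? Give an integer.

3

Eccentricity of each node (its greatest distance to any other): A:2, B:3, C:3, D:3, E:2, F:3, G:3.
The maximum eccentricity is 3, realized for instance by the pair F–D via F – E – A – D. So the diameter is 3.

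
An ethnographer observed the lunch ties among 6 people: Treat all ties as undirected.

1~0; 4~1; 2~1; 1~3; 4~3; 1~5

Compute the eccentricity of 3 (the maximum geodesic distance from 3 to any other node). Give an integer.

Distances from 3: 0:2, 1:1, 2:2, 4:1, 5:2.
The largest is 2 (to 2, 0, and 5), so the eccentricity of 3 is 2.

2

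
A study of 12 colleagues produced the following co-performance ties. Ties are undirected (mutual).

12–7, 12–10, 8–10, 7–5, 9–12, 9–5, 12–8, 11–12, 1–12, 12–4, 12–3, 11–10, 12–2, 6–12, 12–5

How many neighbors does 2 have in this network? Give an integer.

1

2 is directly tied to 12. That is 1 neighbor, so the degree of 2 is 1.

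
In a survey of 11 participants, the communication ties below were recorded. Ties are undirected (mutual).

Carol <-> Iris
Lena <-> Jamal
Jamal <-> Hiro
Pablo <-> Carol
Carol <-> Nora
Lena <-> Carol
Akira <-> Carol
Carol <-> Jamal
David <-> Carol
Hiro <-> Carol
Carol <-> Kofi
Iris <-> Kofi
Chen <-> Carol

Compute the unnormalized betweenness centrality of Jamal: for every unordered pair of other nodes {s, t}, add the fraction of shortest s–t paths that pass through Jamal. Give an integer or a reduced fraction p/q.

Pairs whose geodesics pass through Jamal — Lena–Hiro: 1/2.
All other pairs contribute 0.
Summing the contributions gives betweenness(Jamal) = 1/2.

1/2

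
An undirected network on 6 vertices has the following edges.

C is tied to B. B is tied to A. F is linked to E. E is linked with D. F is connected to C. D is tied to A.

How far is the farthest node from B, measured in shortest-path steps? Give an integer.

Distances from B: A:1, C:1, D:2, E:3, F:2.
The largest is 3 (to E), so the eccentricity of B is 3.

3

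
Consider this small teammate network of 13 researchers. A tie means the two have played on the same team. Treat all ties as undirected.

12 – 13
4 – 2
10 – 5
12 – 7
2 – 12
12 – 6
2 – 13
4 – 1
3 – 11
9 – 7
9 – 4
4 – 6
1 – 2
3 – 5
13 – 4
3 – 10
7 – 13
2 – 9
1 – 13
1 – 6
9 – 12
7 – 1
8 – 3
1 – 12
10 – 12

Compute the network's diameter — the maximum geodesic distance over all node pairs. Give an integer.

5

Eccentricity of each node (its greatest distance to any other): 1:4, 2:4, 3:4, 4:5, 5:4, 6:4, 7:4, 8:5, 9:4, 10:3, 11:5, 12:3, 13:4.
The maximum eccentricity is 5, realized for instance by the pair 8–4 via 8 – 3 – 10 – 12 – 13 – 4. So the diameter is 5.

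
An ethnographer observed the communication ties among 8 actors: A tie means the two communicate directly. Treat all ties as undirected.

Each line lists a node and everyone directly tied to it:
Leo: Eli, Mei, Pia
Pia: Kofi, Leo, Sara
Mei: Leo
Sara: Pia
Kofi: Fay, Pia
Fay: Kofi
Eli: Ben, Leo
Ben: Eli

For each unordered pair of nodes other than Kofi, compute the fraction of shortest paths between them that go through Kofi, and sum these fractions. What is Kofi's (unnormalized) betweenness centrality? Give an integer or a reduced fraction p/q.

6

Pairs whose geodesics pass through Kofi — Fay–Sara: 1; Fay–Leo: 1; Fay–Pia: 1; Fay–Ben: 1; Fay–Eli: 1; Fay–Mei: 1.
All other pairs contribute 0.
Summing the contributions gives betweenness(Kofi) = 6.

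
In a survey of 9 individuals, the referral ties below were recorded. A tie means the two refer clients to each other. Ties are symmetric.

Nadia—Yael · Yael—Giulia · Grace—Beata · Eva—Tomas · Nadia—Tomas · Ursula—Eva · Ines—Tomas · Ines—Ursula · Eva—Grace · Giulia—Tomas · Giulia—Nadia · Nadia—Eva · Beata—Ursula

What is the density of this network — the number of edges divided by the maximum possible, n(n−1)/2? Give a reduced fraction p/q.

13/36

There are 13 edges and 9 nodes, so the maximum possible is C(9,2) = 36.
Density = 13/36.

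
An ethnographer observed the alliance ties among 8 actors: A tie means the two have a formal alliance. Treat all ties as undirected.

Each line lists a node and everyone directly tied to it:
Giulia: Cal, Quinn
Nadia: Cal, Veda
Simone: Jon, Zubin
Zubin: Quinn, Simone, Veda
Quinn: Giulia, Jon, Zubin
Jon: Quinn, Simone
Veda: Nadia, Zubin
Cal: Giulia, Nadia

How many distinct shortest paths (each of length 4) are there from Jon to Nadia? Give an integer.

The shortest distance is 4. The length-4 paths are: Jon–Quinn–Giulia–Cal–Nadia; Jon–Quinn–Zubin–Veda–Nadia; Jon–Simone–Zubin–Veda–Nadia.
That gives 3 distinct shortest paths.

3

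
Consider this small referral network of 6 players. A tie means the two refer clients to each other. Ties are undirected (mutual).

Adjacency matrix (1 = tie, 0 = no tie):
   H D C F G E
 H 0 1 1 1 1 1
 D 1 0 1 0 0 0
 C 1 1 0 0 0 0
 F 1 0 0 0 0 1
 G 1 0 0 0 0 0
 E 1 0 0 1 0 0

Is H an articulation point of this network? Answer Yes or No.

Yes

Removing H leaves {C and D} with no path to {E and F}, so the network splits into 3 components. H is a cut vertex.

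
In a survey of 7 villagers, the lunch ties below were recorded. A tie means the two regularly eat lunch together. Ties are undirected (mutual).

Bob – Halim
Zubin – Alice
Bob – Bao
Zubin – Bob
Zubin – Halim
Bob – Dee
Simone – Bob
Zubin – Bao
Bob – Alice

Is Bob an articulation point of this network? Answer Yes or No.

Removing Bob leaves {Alice, Bao, Halim, and Zubin} with no path to {Simone}, so the network splits into 3 components. Bob is a cut vertex.

Yes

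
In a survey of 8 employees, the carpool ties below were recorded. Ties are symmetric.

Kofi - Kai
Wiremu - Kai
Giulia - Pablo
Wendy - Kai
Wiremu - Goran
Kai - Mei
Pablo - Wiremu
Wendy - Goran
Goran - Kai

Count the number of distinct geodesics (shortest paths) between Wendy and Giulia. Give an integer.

2

The shortest distance is 4. The length-4 paths are: Wendy–Kai–Wiremu–Pablo–Giulia; Wendy–Goran–Wiremu–Pablo–Giulia.
That gives 2 distinct shortest paths.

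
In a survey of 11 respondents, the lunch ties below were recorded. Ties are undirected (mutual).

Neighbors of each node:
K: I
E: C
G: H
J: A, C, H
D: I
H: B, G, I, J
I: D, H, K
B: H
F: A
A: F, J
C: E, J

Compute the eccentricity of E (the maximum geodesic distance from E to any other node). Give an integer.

5

Distances from E: A:3, B:4, C:1, D:5, F:4, G:4, H:3, I:4, J:2, K:5.
The largest is 5 (to K and D), so the eccentricity of E is 5.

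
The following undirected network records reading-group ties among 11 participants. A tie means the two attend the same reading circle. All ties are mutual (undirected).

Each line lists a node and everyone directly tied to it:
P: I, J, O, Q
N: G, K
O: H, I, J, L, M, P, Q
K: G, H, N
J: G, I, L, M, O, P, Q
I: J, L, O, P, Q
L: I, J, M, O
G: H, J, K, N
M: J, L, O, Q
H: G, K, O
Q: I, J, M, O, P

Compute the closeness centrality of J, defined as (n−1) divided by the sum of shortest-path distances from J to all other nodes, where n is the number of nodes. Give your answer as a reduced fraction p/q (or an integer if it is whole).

10/13

Distances from J: G:1, H:2, I:1, K:2, L:1, M:1, N:2, O:1, P:1, Q:1. Sum = 13.
n = 11, so closeness = 10/13.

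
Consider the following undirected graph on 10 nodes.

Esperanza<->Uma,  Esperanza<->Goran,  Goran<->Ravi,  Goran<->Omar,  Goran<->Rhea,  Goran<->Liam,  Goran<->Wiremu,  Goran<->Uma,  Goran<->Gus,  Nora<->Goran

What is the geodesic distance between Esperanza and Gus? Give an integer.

One shortest route is Esperanza – Goran – Gus, which uses 2 edges, and Esperanza and Gus are not directly tied, so nothing shorter exists. So d(Esperanza,Gus) = 2.

2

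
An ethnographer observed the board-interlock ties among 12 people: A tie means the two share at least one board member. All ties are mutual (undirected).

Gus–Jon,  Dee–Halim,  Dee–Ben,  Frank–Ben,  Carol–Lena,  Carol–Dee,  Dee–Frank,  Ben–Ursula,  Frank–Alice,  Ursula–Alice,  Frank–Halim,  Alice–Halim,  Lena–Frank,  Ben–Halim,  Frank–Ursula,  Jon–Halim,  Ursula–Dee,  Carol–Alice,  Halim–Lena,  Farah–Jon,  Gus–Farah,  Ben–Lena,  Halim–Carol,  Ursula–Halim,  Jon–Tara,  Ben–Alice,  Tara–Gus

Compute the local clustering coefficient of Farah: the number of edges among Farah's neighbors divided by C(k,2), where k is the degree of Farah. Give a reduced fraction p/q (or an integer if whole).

1

Farah's neighbors: Gus and Jon (k = 2).
Possible neighbor pairs: C(2,2) = 1. Edges among them: Gus–Jon → e = 1.
Clustering(Farah) = 1/1.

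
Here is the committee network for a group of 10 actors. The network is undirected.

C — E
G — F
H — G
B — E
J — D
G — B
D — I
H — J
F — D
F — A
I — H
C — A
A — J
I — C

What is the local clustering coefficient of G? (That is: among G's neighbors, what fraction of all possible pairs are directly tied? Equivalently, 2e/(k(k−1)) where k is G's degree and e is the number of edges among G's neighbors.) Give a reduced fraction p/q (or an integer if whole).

0

G's neighbors: B, F, and H (k = 3).
Possible neighbor pairs: C(3,2) = 3. Edges among them: none → e = 0.
Clustering(G) = 0/3 = 0.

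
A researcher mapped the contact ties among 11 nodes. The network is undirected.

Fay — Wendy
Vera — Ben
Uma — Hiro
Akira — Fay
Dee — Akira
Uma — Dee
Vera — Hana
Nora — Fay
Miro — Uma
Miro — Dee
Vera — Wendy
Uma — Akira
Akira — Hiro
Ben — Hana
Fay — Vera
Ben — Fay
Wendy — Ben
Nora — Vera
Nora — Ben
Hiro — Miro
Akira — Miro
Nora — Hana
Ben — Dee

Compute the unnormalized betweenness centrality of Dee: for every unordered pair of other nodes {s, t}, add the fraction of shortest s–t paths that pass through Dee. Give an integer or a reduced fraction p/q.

9

Pairs whose geodesics pass through Dee — Hana–Miro: 1; Hana–Uma: 1; Hana–Hiro: 3/6; Hana–Akira: 1/4; Vera–Miro: 1/2; Vera–Uma: 1/2; Nora–Miro: 1/2; Nora–Uma: 1/2; Ben–Miro: 1; Ben–Uma: 1; Ben–Hiro: 3/4; Ben–Akira: 1/2; Wendy–Miro: 1/2; Wendy–Uma: 1/2.
All other pairs contribute 0.
Summing the contributions gives betweenness(Dee) = 9.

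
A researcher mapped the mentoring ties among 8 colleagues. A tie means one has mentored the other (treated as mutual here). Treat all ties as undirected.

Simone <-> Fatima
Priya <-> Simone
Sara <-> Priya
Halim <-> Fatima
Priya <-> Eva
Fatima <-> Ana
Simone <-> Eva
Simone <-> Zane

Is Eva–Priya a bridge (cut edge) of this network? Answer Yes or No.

No

Even without that edge, Eva still reaches Priya via Eva – Simone – Priya, so the network stays connected. Not a bridge.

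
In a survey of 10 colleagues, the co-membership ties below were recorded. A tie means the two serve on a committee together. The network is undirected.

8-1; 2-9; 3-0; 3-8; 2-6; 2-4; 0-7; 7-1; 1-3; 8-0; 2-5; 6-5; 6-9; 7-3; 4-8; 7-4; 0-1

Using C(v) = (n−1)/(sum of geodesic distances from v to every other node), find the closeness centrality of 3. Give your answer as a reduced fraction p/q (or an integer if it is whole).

3/7

Distances from 3: 0:1, 1:1, 2:3, 4:2, 5:4, 6:4, 7:1, 8:1, 9:4. Sum = 21.
n = 10, so closeness = 9/21 = 3/7.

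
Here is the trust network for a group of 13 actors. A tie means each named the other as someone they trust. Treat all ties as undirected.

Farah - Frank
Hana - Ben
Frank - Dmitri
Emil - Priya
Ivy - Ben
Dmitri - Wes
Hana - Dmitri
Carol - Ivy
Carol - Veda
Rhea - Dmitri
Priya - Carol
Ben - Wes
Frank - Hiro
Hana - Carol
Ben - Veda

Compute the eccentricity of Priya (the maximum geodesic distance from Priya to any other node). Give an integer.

Distances from Priya: Ben:3, Carol:1, Dmitri:3, Emil:1, Farah:5, Frank:4, Hana:2, Hiro:5, Ivy:2, Rhea:4, Veda:2, Wes:4.
The largest is 5 (to Hiro and Farah), so the eccentricity of Priya is 5.

5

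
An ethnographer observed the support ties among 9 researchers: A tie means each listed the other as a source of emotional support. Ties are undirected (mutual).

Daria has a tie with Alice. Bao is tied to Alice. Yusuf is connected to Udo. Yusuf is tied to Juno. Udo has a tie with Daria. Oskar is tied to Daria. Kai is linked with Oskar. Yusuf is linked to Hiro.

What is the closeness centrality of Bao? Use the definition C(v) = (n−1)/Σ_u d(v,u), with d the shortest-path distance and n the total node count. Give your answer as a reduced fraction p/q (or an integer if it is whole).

8/27

Distances from Bao: Alice:1, Daria:2, Hiro:5, Juno:5, Kai:4, Oskar:3, Udo:3, Yusuf:4. Sum = 27.
n = 9, so closeness = 8/27.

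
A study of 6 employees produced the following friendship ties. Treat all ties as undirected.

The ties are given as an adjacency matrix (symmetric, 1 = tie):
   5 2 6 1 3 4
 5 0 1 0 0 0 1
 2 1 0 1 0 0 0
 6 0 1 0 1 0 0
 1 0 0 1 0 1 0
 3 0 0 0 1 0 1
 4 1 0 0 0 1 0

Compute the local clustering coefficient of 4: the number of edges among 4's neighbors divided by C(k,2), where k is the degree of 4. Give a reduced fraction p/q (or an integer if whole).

0

4's neighbors: 3 and 5 (k = 2).
Possible neighbor pairs: C(2,2) = 1. Edges among them: none → e = 0.
Clustering(4) = 0/1.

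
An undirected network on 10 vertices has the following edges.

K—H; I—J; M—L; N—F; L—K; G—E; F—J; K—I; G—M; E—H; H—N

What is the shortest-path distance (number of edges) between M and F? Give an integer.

One shortest route is M – L – K – H – N – F, which uses 5 edges, and at distance 4 from M we only reach {J, N}, which does not include F. So d(M,F) = 5.

5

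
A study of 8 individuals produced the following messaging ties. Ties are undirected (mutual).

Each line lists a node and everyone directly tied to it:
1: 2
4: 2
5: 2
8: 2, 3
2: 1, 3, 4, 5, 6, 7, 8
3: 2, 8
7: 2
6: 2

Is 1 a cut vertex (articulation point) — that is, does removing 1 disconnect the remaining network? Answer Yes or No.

No

Even without 1, every remaining node can still reach every other (the residual graph is connected), so 1 is not a cut vertex.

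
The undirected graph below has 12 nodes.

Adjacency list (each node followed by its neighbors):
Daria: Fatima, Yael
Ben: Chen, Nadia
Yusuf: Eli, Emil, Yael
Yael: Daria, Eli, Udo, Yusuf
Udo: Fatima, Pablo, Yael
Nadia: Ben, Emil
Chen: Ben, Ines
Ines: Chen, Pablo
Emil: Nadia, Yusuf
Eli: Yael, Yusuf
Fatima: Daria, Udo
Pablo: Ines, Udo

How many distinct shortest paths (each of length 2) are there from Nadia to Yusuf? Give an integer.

1

The shortest distance is 2, and the only length-2 path is Nadia–Emil–Yusuf. So there is exactly 1 shortest path.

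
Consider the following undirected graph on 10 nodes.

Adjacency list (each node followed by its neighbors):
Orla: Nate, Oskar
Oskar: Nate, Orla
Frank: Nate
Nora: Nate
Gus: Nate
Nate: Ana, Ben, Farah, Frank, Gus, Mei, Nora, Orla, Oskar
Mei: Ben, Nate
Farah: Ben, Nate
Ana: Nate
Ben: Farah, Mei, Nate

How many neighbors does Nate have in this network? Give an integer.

Nate is directly tied to Ana, Ben, Farah, Frank, Gus, Mei, Nora, Orla, and Oskar. That is 9 neighbors, so the degree of Nate is 9.

9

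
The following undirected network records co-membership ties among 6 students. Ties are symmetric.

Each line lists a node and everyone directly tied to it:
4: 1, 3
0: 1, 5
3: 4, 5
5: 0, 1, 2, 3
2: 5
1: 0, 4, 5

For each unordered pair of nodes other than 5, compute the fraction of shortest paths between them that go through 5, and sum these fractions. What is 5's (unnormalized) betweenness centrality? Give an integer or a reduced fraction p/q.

Pairs whose geodesics pass through 5 — 1–2: 1; 1–3: 1/2; 2–0: 1; 2–4: 2/2; 2–3: 1; 0–3: 1.
All other pairs contribute 0.
Summing the contributions gives betweenness(5) = 11/2.

11/2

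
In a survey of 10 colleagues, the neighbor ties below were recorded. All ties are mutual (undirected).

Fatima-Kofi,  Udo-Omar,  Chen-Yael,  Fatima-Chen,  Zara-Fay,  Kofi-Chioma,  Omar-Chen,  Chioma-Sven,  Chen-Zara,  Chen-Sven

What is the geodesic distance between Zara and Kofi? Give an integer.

3

One shortest route is Zara – Chen – Fatima – Kofi, which uses 3 edges, and at distance 2 from Zara we only reach {Fatima, Omar, Sven, Yael}, which does not include Kofi. So d(Zara,Kofi) = 3.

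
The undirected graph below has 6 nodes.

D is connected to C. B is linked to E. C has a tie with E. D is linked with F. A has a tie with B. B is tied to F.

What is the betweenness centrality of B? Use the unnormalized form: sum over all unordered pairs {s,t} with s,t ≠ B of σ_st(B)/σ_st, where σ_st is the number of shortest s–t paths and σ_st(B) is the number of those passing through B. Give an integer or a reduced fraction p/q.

Pairs whose geodesics pass through B — A–F: 1; A–D: 1; A–C: 1; A–E: 1; F–E: 1.
All other pairs contribute 0.
Summing the contributions gives betweenness(B) = 5.

5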